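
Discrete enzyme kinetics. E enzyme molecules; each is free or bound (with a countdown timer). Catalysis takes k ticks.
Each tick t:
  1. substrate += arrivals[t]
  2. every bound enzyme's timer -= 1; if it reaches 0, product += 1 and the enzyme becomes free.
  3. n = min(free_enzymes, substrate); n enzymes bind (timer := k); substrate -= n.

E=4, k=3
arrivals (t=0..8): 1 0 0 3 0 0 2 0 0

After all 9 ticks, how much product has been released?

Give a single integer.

t=0: arr=1 -> substrate=0 bound=1 product=0
t=1: arr=0 -> substrate=0 bound=1 product=0
t=2: arr=0 -> substrate=0 bound=1 product=0
t=3: arr=3 -> substrate=0 bound=3 product=1
t=4: arr=0 -> substrate=0 bound=3 product=1
t=5: arr=0 -> substrate=0 bound=3 product=1
t=6: arr=2 -> substrate=0 bound=2 product=4
t=7: arr=0 -> substrate=0 bound=2 product=4
t=8: arr=0 -> substrate=0 bound=2 product=4

Answer: 4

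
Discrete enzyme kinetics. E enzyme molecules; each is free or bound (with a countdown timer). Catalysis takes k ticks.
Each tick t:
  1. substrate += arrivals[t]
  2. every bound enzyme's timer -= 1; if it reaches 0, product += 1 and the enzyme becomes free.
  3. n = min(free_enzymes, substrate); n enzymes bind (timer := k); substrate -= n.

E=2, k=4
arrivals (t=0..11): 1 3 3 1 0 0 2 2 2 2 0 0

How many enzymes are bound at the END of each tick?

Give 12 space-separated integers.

t=0: arr=1 -> substrate=0 bound=1 product=0
t=1: arr=3 -> substrate=2 bound=2 product=0
t=2: arr=3 -> substrate=5 bound=2 product=0
t=3: arr=1 -> substrate=6 bound=2 product=0
t=4: arr=0 -> substrate=5 bound=2 product=1
t=5: arr=0 -> substrate=4 bound=2 product=2
t=6: arr=2 -> substrate=6 bound=2 product=2
t=7: arr=2 -> substrate=8 bound=2 product=2
t=8: arr=2 -> substrate=9 bound=2 product=3
t=9: arr=2 -> substrate=10 bound=2 product=4
t=10: arr=0 -> substrate=10 bound=2 product=4
t=11: arr=0 -> substrate=10 bound=2 product=4

Answer: 1 2 2 2 2 2 2 2 2 2 2 2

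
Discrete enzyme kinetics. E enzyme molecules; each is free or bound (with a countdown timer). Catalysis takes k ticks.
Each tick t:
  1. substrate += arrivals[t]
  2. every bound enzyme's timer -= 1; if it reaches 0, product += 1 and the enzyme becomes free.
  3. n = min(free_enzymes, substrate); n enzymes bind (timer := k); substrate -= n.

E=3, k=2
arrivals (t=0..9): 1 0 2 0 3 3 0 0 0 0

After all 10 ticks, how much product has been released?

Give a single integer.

t=0: arr=1 -> substrate=0 bound=1 product=0
t=1: arr=0 -> substrate=0 bound=1 product=0
t=2: arr=2 -> substrate=0 bound=2 product=1
t=3: arr=0 -> substrate=0 bound=2 product=1
t=4: arr=3 -> substrate=0 bound=3 product=3
t=5: arr=3 -> substrate=3 bound=3 product=3
t=6: arr=0 -> substrate=0 bound=3 product=6
t=7: arr=0 -> substrate=0 bound=3 product=6
t=8: arr=0 -> substrate=0 bound=0 product=9
t=9: arr=0 -> substrate=0 bound=0 product=9

Answer: 9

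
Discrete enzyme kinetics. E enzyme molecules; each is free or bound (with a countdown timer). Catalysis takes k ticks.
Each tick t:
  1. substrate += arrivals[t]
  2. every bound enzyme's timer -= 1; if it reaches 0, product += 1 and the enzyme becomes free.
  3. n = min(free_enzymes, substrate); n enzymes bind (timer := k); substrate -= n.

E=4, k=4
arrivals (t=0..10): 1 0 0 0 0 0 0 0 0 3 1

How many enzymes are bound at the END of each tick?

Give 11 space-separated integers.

t=0: arr=1 -> substrate=0 bound=1 product=0
t=1: arr=0 -> substrate=0 bound=1 product=0
t=2: arr=0 -> substrate=0 bound=1 product=0
t=3: arr=0 -> substrate=0 bound=1 product=0
t=4: arr=0 -> substrate=0 bound=0 product=1
t=5: arr=0 -> substrate=0 bound=0 product=1
t=6: arr=0 -> substrate=0 bound=0 product=1
t=7: arr=0 -> substrate=0 bound=0 product=1
t=8: arr=0 -> substrate=0 bound=0 product=1
t=9: arr=3 -> substrate=0 bound=3 product=1
t=10: arr=1 -> substrate=0 bound=4 product=1

Answer: 1 1 1 1 0 0 0 0 0 3 4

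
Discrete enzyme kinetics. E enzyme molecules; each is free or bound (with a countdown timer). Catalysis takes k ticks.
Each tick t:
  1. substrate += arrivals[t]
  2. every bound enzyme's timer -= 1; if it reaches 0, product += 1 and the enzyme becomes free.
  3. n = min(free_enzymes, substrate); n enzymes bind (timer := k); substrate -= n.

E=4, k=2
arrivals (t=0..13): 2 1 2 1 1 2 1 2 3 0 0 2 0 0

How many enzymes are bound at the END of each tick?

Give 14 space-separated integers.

t=0: arr=2 -> substrate=0 bound=2 product=0
t=1: arr=1 -> substrate=0 bound=3 product=0
t=2: arr=2 -> substrate=0 bound=3 product=2
t=3: arr=1 -> substrate=0 bound=3 product=3
t=4: arr=1 -> substrate=0 bound=2 product=5
t=5: arr=2 -> substrate=0 bound=3 product=6
t=6: arr=1 -> substrate=0 bound=3 product=7
t=7: arr=2 -> substrate=0 bound=3 product=9
t=8: arr=3 -> substrate=1 bound=4 product=10
t=9: arr=0 -> substrate=0 bound=3 product=12
t=10: arr=0 -> substrate=0 bound=1 product=14
t=11: arr=2 -> substrate=0 bound=2 product=15
t=12: arr=0 -> substrate=0 bound=2 product=15
t=13: arr=0 -> substrate=0 bound=0 product=17

Answer: 2 3 3 3 2 3 3 3 4 3 1 2 2 0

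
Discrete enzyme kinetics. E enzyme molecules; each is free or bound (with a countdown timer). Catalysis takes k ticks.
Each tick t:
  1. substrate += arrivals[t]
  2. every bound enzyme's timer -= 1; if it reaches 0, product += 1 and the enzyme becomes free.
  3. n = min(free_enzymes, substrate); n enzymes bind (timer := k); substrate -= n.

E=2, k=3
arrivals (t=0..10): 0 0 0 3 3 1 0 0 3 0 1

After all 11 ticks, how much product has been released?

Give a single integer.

Answer: 4

Derivation:
t=0: arr=0 -> substrate=0 bound=0 product=0
t=1: arr=0 -> substrate=0 bound=0 product=0
t=2: arr=0 -> substrate=0 bound=0 product=0
t=3: arr=3 -> substrate=1 bound=2 product=0
t=4: arr=3 -> substrate=4 bound=2 product=0
t=5: arr=1 -> substrate=5 bound=2 product=0
t=6: arr=0 -> substrate=3 bound=2 product=2
t=7: arr=0 -> substrate=3 bound=2 product=2
t=8: arr=3 -> substrate=6 bound=2 product=2
t=9: arr=0 -> substrate=4 bound=2 product=4
t=10: arr=1 -> substrate=5 bound=2 product=4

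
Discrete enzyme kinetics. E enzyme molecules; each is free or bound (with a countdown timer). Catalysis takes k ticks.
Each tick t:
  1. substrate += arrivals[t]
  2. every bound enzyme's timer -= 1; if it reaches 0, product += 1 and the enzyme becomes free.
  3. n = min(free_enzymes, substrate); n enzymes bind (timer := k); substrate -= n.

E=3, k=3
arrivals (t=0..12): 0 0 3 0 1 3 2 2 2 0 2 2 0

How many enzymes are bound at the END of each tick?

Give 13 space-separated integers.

t=0: arr=0 -> substrate=0 bound=0 product=0
t=1: arr=0 -> substrate=0 bound=0 product=0
t=2: arr=3 -> substrate=0 bound=3 product=0
t=3: arr=0 -> substrate=0 bound=3 product=0
t=4: arr=1 -> substrate=1 bound=3 product=0
t=5: arr=3 -> substrate=1 bound=3 product=3
t=6: arr=2 -> substrate=3 bound=3 product=3
t=7: arr=2 -> substrate=5 bound=3 product=3
t=8: arr=2 -> substrate=4 bound=3 product=6
t=9: arr=0 -> substrate=4 bound=3 product=6
t=10: arr=2 -> substrate=6 bound=3 product=6
t=11: arr=2 -> substrate=5 bound=3 product=9
t=12: arr=0 -> substrate=5 bound=3 product=9

Answer: 0 0 3 3 3 3 3 3 3 3 3 3 3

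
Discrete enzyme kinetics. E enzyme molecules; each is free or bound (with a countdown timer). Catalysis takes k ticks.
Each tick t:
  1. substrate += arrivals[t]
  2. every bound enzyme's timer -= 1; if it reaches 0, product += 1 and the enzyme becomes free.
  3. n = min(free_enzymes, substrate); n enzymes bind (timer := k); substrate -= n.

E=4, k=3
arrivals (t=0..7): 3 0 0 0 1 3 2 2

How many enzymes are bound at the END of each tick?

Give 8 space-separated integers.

Answer: 3 3 3 0 1 4 4 4

Derivation:
t=0: arr=3 -> substrate=0 bound=3 product=0
t=1: arr=0 -> substrate=0 bound=3 product=0
t=2: arr=0 -> substrate=0 bound=3 product=0
t=3: arr=0 -> substrate=0 bound=0 product=3
t=4: arr=1 -> substrate=0 bound=1 product=3
t=5: arr=3 -> substrate=0 bound=4 product=3
t=6: arr=2 -> substrate=2 bound=4 product=3
t=7: arr=2 -> substrate=3 bound=4 product=4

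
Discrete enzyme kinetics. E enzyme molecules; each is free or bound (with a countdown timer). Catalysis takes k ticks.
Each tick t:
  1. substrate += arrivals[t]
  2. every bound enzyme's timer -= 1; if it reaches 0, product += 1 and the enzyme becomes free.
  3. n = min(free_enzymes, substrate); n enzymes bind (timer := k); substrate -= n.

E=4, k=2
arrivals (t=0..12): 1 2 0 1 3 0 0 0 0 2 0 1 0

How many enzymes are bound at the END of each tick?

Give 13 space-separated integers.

t=0: arr=1 -> substrate=0 bound=1 product=0
t=1: arr=2 -> substrate=0 bound=3 product=0
t=2: arr=0 -> substrate=0 bound=2 product=1
t=3: arr=1 -> substrate=0 bound=1 product=3
t=4: arr=3 -> substrate=0 bound=4 product=3
t=5: arr=0 -> substrate=0 bound=3 product=4
t=6: arr=0 -> substrate=0 bound=0 product=7
t=7: arr=0 -> substrate=0 bound=0 product=7
t=8: arr=0 -> substrate=0 bound=0 product=7
t=9: arr=2 -> substrate=0 bound=2 product=7
t=10: arr=0 -> substrate=0 bound=2 product=7
t=11: arr=1 -> substrate=0 bound=1 product=9
t=12: arr=0 -> substrate=0 bound=1 product=9

Answer: 1 3 2 1 4 3 0 0 0 2 2 1 1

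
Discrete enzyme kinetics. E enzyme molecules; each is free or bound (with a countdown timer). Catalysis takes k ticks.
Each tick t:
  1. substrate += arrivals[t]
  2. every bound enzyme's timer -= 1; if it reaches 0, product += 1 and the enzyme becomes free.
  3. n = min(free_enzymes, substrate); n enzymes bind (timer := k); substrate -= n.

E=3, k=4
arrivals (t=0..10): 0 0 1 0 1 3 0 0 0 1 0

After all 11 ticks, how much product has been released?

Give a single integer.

t=0: arr=0 -> substrate=0 bound=0 product=0
t=1: arr=0 -> substrate=0 bound=0 product=0
t=2: arr=1 -> substrate=0 bound=1 product=0
t=3: arr=0 -> substrate=0 bound=1 product=0
t=4: arr=1 -> substrate=0 bound=2 product=0
t=5: arr=3 -> substrate=2 bound=3 product=0
t=6: arr=0 -> substrate=1 bound=3 product=1
t=7: arr=0 -> substrate=1 bound=3 product=1
t=8: arr=0 -> substrate=0 bound=3 product=2
t=9: arr=1 -> substrate=0 bound=3 product=3
t=10: arr=0 -> substrate=0 bound=2 product=4

Answer: 4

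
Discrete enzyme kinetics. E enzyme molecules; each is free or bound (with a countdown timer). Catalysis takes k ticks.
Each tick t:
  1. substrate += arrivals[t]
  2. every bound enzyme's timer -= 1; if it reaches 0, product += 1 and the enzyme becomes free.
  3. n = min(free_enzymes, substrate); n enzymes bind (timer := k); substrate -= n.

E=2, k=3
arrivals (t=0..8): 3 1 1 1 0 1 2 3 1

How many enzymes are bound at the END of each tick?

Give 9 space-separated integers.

Answer: 2 2 2 2 2 2 2 2 2

Derivation:
t=0: arr=3 -> substrate=1 bound=2 product=0
t=1: arr=1 -> substrate=2 bound=2 product=0
t=2: arr=1 -> substrate=3 bound=2 product=0
t=3: arr=1 -> substrate=2 bound=2 product=2
t=4: arr=0 -> substrate=2 bound=2 product=2
t=5: arr=1 -> substrate=3 bound=2 product=2
t=6: arr=2 -> substrate=3 bound=2 product=4
t=7: arr=3 -> substrate=6 bound=2 product=4
t=8: arr=1 -> substrate=7 bound=2 product=4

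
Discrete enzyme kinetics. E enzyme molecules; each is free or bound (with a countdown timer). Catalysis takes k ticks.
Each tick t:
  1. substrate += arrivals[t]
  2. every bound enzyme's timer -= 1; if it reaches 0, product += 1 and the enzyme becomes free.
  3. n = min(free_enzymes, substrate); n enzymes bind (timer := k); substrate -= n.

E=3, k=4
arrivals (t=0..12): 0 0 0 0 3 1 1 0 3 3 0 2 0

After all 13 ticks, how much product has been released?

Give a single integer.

Answer: 6

Derivation:
t=0: arr=0 -> substrate=0 bound=0 product=0
t=1: arr=0 -> substrate=0 bound=0 product=0
t=2: arr=0 -> substrate=0 bound=0 product=0
t=3: arr=0 -> substrate=0 bound=0 product=0
t=4: arr=3 -> substrate=0 bound=3 product=0
t=5: arr=1 -> substrate=1 bound=3 product=0
t=6: arr=1 -> substrate=2 bound=3 product=0
t=7: arr=0 -> substrate=2 bound=3 product=0
t=8: arr=3 -> substrate=2 bound=3 product=3
t=9: arr=3 -> substrate=5 bound=3 product=3
t=10: arr=0 -> substrate=5 bound=3 product=3
t=11: arr=2 -> substrate=7 bound=3 product=3
t=12: arr=0 -> substrate=4 bound=3 product=6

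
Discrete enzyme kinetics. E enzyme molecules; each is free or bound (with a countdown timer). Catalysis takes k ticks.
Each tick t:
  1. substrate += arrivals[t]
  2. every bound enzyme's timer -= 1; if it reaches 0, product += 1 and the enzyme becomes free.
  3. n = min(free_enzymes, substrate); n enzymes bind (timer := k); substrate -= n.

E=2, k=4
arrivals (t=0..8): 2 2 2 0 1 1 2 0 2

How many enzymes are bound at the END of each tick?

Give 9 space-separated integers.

Answer: 2 2 2 2 2 2 2 2 2

Derivation:
t=0: arr=2 -> substrate=0 bound=2 product=0
t=1: arr=2 -> substrate=2 bound=2 product=0
t=2: arr=2 -> substrate=4 bound=2 product=0
t=3: arr=0 -> substrate=4 bound=2 product=0
t=4: arr=1 -> substrate=3 bound=2 product=2
t=5: arr=1 -> substrate=4 bound=2 product=2
t=6: arr=2 -> substrate=6 bound=2 product=2
t=7: arr=0 -> substrate=6 bound=2 product=2
t=8: arr=2 -> substrate=6 bound=2 product=4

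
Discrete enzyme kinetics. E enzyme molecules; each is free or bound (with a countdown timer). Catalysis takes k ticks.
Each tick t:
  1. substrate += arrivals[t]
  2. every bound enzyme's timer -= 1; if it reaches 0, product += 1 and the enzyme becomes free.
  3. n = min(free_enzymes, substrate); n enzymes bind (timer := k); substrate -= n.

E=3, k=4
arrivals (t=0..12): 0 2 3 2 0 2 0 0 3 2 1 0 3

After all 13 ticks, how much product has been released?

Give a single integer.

Answer: 6

Derivation:
t=0: arr=0 -> substrate=0 bound=0 product=0
t=1: arr=2 -> substrate=0 bound=2 product=0
t=2: arr=3 -> substrate=2 bound=3 product=0
t=3: arr=2 -> substrate=4 bound=3 product=0
t=4: arr=0 -> substrate=4 bound=3 product=0
t=5: arr=2 -> substrate=4 bound=3 product=2
t=6: arr=0 -> substrate=3 bound=3 product=3
t=7: arr=0 -> substrate=3 bound=3 product=3
t=8: arr=3 -> substrate=6 bound=3 product=3
t=9: arr=2 -> substrate=6 bound=3 product=5
t=10: arr=1 -> substrate=6 bound=3 product=6
t=11: arr=0 -> substrate=6 bound=3 product=6
t=12: arr=3 -> substrate=9 bound=3 product=6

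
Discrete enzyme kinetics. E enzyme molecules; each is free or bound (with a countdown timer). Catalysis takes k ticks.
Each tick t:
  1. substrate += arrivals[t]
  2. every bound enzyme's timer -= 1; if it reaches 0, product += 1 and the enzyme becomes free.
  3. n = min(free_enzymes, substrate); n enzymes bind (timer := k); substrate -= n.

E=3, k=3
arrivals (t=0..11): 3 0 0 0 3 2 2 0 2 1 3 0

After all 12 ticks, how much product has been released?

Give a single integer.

Answer: 9

Derivation:
t=0: arr=3 -> substrate=0 bound=3 product=0
t=1: arr=0 -> substrate=0 bound=3 product=0
t=2: arr=0 -> substrate=0 bound=3 product=0
t=3: arr=0 -> substrate=0 bound=0 product=3
t=4: arr=3 -> substrate=0 bound=3 product=3
t=5: arr=2 -> substrate=2 bound=3 product=3
t=6: arr=2 -> substrate=4 bound=3 product=3
t=7: arr=0 -> substrate=1 bound=3 product=6
t=8: arr=2 -> substrate=3 bound=3 product=6
t=9: arr=1 -> substrate=4 bound=3 product=6
t=10: arr=3 -> substrate=4 bound=3 product=9
t=11: arr=0 -> substrate=4 bound=3 product=9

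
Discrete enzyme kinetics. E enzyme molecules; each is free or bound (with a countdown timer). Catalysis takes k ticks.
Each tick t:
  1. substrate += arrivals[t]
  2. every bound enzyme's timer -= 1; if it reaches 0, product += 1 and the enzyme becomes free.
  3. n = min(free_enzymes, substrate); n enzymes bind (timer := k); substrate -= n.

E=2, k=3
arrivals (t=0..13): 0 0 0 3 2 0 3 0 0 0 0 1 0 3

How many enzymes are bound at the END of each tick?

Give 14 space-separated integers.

t=0: arr=0 -> substrate=0 bound=0 product=0
t=1: arr=0 -> substrate=0 bound=0 product=0
t=2: arr=0 -> substrate=0 bound=0 product=0
t=3: arr=3 -> substrate=1 bound=2 product=0
t=4: arr=2 -> substrate=3 bound=2 product=0
t=5: arr=0 -> substrate=3 bound=2 product=0
t=6: arr=3 -> substrate=4 bound=2 product=2
t=7: arr=0 -> substrate=4 bound=2 product=2
t=8: arr=0 -> substrate=4 bound=2 product=2
t=9: arr=0 -> substrate=2 bound=2 product=4
t=10: arr=0 -> substrate=2 bound=2 product=4
t=11: arr=1 -> substrate=3 bound=2 product=4
t=12: arr=0 -> substrate=1 bound=2 product=6
t=13: arr=3 -> substrate=4 bound=2 product=6

Answer: 0 0 0 2 2 2 2 2 2 2 2 2 2 2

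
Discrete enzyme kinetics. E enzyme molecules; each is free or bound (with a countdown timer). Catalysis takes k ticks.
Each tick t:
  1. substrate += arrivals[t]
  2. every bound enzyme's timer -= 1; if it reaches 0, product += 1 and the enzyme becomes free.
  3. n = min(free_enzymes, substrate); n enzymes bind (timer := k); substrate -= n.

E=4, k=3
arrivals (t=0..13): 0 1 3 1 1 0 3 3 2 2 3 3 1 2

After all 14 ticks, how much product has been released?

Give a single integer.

t=0: arr=0 -> substrate=0 bound=0 product=0
t=1: arr=1 -> substrate=0 bound=1 product=0
t=2: arr=3 -> substrate=0 bound=4 product=0
t=3: arr=1 -> substrate=1 bound=4 product=0
t=4: arr=1 -> substrate=1 bound=4 product=1
t=5: arr=0 -> substrate=0 bound=2 product=4
t=6: arr=3 -> substrate=1 bound=4 product=4
t=7: arr=3 -> substrate=3 bound=4 product=5
t=8: arr=2 -> substrate=4 bound=4 product=6
t=9: arr=2 -> substrate=4 bound=4 product=8
t=10: arr=3 -> substrate=6 bound=4 product=9
t=11: arr=3 -> substrate=8 bound=4 product=10
t=12: arr=1 -> substrate=7 bound=4 product=12
t=13: arr=2 -> substrate=8 bound=4 product=13

Answer: 13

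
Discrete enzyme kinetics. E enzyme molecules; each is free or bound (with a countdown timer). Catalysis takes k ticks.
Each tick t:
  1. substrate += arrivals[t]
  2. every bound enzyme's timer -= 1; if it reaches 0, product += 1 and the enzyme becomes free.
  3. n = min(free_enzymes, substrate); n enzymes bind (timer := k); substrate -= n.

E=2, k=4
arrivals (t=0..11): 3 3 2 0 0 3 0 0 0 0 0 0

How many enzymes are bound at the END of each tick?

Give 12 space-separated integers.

Answer: 2 2 2 2 2 2 2 2 2 2 2 2

Derivation:
t=0: arr=3 -> substrate=1 bound=2 product=0
t=1: arr=3 -> substrate=4 bound=2 product=0
t=2: arr=2 -> substrate=6 bound=2 product=0
t=3: arr=0 -> substrate=6 bound=2 product=0
t=4: arr=0 -> substrate=4 bound=2 product=2
t=5: arr=3 -> substrate=7 bound=2 product=2
t=6: arr=0 -> substrate=7 bound=2 product=2
t=7: arr=0 -> substrate=7 bound=2 product=2
t=8: arr=0 -> substrate=5 bound=2 product=4
t=9: arr=0 -> substrate=5 bound=2 product=4
t=10: arr=0 -> substrate=5 bound=2 product=4
t=11: arr=0 -> substrate=5 bound=2 product=4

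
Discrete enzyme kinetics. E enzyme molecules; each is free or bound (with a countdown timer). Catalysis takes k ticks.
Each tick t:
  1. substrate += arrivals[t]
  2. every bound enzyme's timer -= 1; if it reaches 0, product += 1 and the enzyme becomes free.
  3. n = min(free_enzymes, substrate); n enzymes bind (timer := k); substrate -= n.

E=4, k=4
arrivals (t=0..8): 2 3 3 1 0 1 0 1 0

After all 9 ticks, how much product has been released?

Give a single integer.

Answer: 6

Derivation:
t=0: arr=2 -> substrate=0 bound=2 product=0
t=1: arr=3 -> substrate=1 bound=4 product=0
t=2: arr=3 -> substrate=4 bound=4 product=0
t=3: arr=1 -> substrate=5 bound=4 product=0
t=4: arr=0 -> substrate=3 bound=4 product=2
t=5: arr=1 -> substrate=2 bound=4 product=4
t=6: arr=0 -> substrate=2 bound=4 product=4
t=7: arr=1 -> substrate=3 bound=4 product=4
t=8: arr=0 -> substrate=1 bound=4 product=6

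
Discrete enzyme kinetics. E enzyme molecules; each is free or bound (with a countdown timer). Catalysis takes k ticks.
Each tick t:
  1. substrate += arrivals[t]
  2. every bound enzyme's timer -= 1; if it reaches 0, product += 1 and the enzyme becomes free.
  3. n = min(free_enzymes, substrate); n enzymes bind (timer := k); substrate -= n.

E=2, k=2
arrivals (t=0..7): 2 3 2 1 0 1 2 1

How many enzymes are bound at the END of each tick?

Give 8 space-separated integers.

t=0: arr=2 -> substrate=0 bound=2 product=0
t=1: arr=3 -> substrate=3 bound=2 product=0
t=2: arr=2 -> substrate=3 bound=2 product=2
t=3: arr=1 -> substrate=4 bound=2 product=2
t=4: arr=0 -> substrate=2 bound=2 product=4
t=5: arr=1 -> substrate=3 bound=2 product=4
t=6: arr=2 -> substrate=3 bound=2 product=6
t=7: arr=1 -> substrate=4 bound=2 product=6

Answer: 2 2 2 2 2 2 2 2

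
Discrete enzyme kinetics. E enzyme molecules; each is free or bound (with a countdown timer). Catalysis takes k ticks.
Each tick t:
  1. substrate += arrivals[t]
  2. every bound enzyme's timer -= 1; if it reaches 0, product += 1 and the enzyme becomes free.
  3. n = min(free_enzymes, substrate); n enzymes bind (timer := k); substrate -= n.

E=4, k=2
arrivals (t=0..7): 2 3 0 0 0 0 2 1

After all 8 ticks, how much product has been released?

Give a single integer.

t=0: arr=2 -> substrate=0 bound=2 product=0
t=1: arr=3 -> substrate=1 bound=4 product=0
t=2: arr=0 -> substrate=0 bound=3 product=2
t=3: arr=0 -> substrate=0 bound=1 product=4
t=4: arr=0 -> substrate=0 bound=0 product=5
t=5: arr=0 -> substrate=0 bound=0 product=5
t=6: arr=2 -> substrate=0 bound=2 product=5
t=7: arr=1 -> substrate=0 bound=3 product=5

Answer: 5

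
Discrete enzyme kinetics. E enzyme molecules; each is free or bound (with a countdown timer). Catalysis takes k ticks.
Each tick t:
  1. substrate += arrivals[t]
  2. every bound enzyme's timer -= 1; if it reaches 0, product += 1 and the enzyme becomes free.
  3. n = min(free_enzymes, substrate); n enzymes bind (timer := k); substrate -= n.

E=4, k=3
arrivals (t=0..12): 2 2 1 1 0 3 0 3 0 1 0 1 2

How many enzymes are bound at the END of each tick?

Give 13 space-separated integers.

Answer: 2 4 4 4 2 4 3 4 4 4 3 2 3

Derivation:
t=0: arr=2 -> substrate=0 bound=2 product=0
t=1: arr=2 -> substrate=0 bound=4 product=0
t=2: arr=1 -> substrate=1 bound=4 product=0
t=3: arr=1 -> substrate=0 bound=4 product=2
t=4: arr=0 -> substrate=0 bound=2 product=4
t=5: arr=3 -> substrate=1 bound=4 product=4
t=6: arr=0 -> substrate=0 bound=3 product=6
t=7: arr=3 -> substrate=2 bound=4 product=6
t=8: arr=0 -> substrate=0 bound=4 product=8
t=9: arr=1 -> substrate=0 bound=4 product=9
t=10: arr=0 -> substrate=0 bound=3 product=10
t=11: arr=1 -> substrate=0 bound=2 product=12
t=12: arr=2 -> substrate=0 bound=3 product=13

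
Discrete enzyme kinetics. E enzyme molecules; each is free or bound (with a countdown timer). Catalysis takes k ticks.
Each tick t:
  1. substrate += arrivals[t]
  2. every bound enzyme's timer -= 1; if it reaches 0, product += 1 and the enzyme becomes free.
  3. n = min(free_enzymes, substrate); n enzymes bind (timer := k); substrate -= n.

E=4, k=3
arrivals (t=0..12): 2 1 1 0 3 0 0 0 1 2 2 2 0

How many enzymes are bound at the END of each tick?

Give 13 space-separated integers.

Answer: 2 3 4 2 4 3 3 0 1 3 4 4 4

Derivation:
t=0: arr=2 -> substrate=0 bound=2 product=0
t=1: arr=1 -> substrate=0 bound=3 product=0
t=2: arr=1 -> substrate=0 bound=4 product=0
t=3: arr=0 -> substrate=0 bound=2 product=2
t=4: arr=3 -> substrate=0 bound=4 product=3
t=5: arr=0 -> substrate=0 bound=3 product=4
t=6: arr=0 -> substrate=0 bound=3 product=4
t=7: arr=0 -> substrate=0 bound=0 product=7
t=8: arr=1 -> substrate=0 bound=1 product=7
t=9: arr=2 -> substrate=0 bound=3 product=7
t=10: arr=2 -> substrate=1 bound=4 product=7
t=11: arr=2 -> substrate=2 bound=4 product=8
t=12: arr=0 -> substrate=0 bound=4 product=10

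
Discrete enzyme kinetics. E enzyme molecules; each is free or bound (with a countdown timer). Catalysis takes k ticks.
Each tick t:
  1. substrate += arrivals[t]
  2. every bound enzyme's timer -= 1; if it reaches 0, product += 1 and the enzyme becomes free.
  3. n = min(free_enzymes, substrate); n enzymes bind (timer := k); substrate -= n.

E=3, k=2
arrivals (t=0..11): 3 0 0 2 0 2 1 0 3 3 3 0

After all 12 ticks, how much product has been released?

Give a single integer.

Answer: 11

Derivation:
t=0: arr=3 -> substrate=0 bound=3 product=0
t=1: arr=0 -> substrate=0 bound=3 product=0
t=2: arr=0 -> substrate=0 bound=0 product=3
t=3: arr=2 -> substrate=0 bound=2 product=3
t=4: arr=0 -> substrate=0 bound=2 product=3
t=5: arr=2 -> substrate=0 bound=2 product=5
t=6: arr=1 -> substrate=0 bound=3 product=5
t=7: arr=0 -> substrate=0 bound=1 product=7
t=8: arr=3 -> substrate=0 bound=3 product=8
t=9: arr=3 -> substrate=3 bound=3 product=8
t=10: arr=3 -> substrate=3 bound=3 product=11
t=11: arr=0 -> substrate=3 bound=3 product=11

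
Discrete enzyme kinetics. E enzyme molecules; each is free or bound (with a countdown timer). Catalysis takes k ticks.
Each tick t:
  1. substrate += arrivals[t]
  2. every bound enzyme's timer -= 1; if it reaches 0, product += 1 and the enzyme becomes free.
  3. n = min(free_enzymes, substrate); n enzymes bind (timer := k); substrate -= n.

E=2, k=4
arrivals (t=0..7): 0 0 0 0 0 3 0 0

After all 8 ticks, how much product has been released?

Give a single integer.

Answer: 0

Derivation:
t=0: arr=0 -> substrate=0 bound=0 product=0
t=1: arr=0 -> substrate=0 bound=0 product=0
t=2: arr=0 -> substrate=0 bound=0 product=0
t=3: arr=0 -> substrate=0 bound=0 product=0
t=4: arr=0 -> substrate=0 bound=0 product=0
t=5: arr=3 -> substrate=1 bound=2 product=0
t=6: arr=0 -> substrate=1 bound=2 product=0
t=7: arr=0 -> substrate=1 bound=2 product=0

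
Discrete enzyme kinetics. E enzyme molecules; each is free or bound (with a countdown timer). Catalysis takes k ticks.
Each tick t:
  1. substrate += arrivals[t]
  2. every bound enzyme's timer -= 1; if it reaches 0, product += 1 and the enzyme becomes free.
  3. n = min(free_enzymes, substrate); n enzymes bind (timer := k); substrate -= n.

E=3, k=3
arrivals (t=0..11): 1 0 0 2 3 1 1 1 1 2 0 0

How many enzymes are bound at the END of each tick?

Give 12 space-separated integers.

Answer: 1 1 1 2 3 3 3 3 3 3 3 3

Derivation:
t=0: arr=1 -> substrate=0 bound=1 product=0
t=1: arr=0 -> substrate=0 bound=1 product=0
t=2: arr=0 -> substrate=0 bound=1 product=0
t=3: arr=2 -> substrate=0 bound=2 product=1
t=4: arr=3 -> substrate=2 bound=3 product=1
t=5: arr=1 -> substrate=3 bound=3 product=1
t=6: arr=1 -> substrate=2 bound=3 product=3
t=7: arr=1 -> substrate=2 bound=3 product=4
t=8: arr=1 -> substrate=3 bound=3 product=4
t=9: arr=2 -> substrate=3 bound=3 product=6
t=10: arr=0 -> substrate=2 bound=3 product=7
t=11: arr=0 -> substrate=2 bound=3 product=7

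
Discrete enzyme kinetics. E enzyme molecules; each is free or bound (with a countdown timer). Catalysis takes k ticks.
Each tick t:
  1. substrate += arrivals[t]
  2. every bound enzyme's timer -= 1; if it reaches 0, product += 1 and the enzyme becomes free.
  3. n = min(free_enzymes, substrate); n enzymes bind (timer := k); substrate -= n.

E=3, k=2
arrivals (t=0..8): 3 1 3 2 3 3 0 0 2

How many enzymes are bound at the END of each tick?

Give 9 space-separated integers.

Answer: 3 3 3 3 3 3 3 3 3

Derivation:
t=0: arr=3 -> substrate=0 bound=3 product=0
t=1: arr=1 -> substrate=1 bound=3 product=0
t=2: arr=3 -> substrate=1 bound=3 product=3
t=3: arr=2 -> substrate=3 bound=3 product=3
t=4: arr=3 -> substrate=3 bound=3 product=6
t=5: arr=3 -> substrate=6 bound=3 product=6
t=6: arr=0 -> substrate=3 bound=3 product=9
t=7: arr=0 -> substrate=3 bound=3 product=9
t=8: arr=2 -> substrate=2 bound=3 product=12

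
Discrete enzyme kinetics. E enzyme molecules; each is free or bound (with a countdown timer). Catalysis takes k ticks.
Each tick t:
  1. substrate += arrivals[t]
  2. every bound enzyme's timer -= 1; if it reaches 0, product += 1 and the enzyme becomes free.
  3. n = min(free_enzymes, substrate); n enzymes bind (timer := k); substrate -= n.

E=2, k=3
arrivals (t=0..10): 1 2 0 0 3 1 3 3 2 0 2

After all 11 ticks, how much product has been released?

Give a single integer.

Answer: 6

Derivation:
t=0: arr=1 -> substrate=0 bound=1 product=0
t=1: arr=2 -> substrate=1 bound=2 product=0
t=2: arr=0 -> substrate=1 bound=2 product=0
t=3: arr=0 -> substrate=0 bound=2 product=1
t=4: arr=3 -> substrate=2 bound=2 product=2
t=5: arr=1 -> substrate=3 bound=2 product=2
t=6: arr=3 -> substrate=5 bound=2 product=3
t=7: arr=3 -> substrate=7 bound=2 product=4
t=8: arr=2 -> substrate=9 bound=2 product=4
t=9: arr=0 -> substrate=8 bound=2 product=5
t=10: arr=2 -> substrate=9 bound=2 product=6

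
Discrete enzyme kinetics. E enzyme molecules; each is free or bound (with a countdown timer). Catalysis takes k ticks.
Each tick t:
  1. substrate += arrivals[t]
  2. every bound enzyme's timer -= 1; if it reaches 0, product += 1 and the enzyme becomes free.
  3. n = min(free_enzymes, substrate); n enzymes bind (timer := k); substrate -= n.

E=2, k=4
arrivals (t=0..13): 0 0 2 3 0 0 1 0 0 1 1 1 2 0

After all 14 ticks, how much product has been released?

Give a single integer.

t=0: arr=0 -> substrate=0 bound=0 product=0
t=1: arr=0 -> substrate=0 bound=0 product=0
t=2: arr=2 -> substrate=0 bound=2 product=0
t=3: arr=3 -> substrate=3 bound=2 product=0
t=4: arr=0 -> substrate=3 bound=2 product=0
t=5: arr=0 -> substrate=3 bound=2 product=0
t=6: arr=1 -> substrate=2 bound=2 product=2
t=7: arr=0 -> substrate=2 bound=2 product=2
t=8: arr=0 -> substrate=2 bound=2 product=2
t=9: arr=1 -> substrate=3 bound=2 product=2
t=10: arr=1 -> substrate=2 bound=2 product=4
t=11: arr=1 -> substrate=3 bound=2 product=4
t=12: arr=2 -> substrate=5 bound=2 product=4
t=13: arr=0 -> substrate=5 bound=2 product=4

Answer: 4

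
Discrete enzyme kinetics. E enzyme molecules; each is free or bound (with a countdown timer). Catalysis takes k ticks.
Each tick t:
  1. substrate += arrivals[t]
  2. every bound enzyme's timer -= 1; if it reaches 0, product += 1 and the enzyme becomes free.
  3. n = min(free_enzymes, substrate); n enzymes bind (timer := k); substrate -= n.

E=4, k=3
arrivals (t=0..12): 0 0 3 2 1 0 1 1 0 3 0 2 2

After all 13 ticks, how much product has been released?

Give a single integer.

Answer: 11

Derivation:
t=0: arr=0 -> substrate=0 bound=0 product=0
t=1: arr=0 -> substrate=0 bound=0 product=0
t=2: arr=3 -> substrate=0 bound=3 product=0
t=3: arr=2 -> substrate=1 bound=4 product=0
t=4: arr=1 -> substrate=2 bound=4 product=0
t=5: arr=0 -> substrate=0 bound=3 product=3
t=6: arr=1 -> substrate=0 bound=3 product=4
t=7: arr=1 -> substrate=0 bound=4 product=4
t=8: arr=0 -> substrate=0 bound=2 product=6
t=9: arr=3 -> substrate=0 bound=4 product=7
t=10: arr=0 -> substrate=0 bound=3 product=8
t=11: arr=2 -> substrate=1 bound=4 product=8
t=12: arr=2 -> substrate=0 bound=4 product=11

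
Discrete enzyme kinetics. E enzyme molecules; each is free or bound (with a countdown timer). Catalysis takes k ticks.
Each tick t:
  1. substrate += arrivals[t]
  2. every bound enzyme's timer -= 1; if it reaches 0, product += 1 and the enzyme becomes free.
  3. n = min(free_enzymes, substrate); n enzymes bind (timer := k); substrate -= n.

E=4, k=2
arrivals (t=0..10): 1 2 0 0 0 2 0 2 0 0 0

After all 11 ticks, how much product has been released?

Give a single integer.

Answer: 7

Derivation:
t=0: arr=1 -> substrate=0 bound=1 product=0
t=1: arr=2 -> substrate=0 bound=3 product=0
t=2: arr=0 -> substrate=0 bound=2 product=1
t=3: arr=0 -> substrate=0 bound=0 product=3
t=4: arr=0 -> substrate=0 bound=0 product=3
t=5: arr=2 -> substrate=0 bound=2 product=3
t=6: arr=0 -> substrate=0 bound=2 product=3
t=7: arr=2 -> substrate=0 bound=2 product=5
t=8: arr=0 -> substrate=0 bound=2 product=5
t=9: arr=0 -> substrate=0 bound=0 product=7
t=10: arr=0 -> substrate=0 bound=0 product=7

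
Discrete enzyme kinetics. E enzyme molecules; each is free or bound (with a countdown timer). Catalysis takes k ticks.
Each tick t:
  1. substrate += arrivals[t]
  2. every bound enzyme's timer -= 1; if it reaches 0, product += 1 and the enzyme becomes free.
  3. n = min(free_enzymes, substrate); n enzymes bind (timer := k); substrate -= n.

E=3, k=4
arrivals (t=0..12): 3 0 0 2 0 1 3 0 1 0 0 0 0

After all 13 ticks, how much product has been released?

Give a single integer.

Answer: 8

Derivation:
t=0: arr=3 -> substrate=0 bound=3 product=0
t=1: arr=0 -> substrate=0 bound=3 product=0
t=2: arr=0 -> substrate=0 bound=3 product=0
t=3: arr=2 -> substrate=2 bound=3 product=0
t=4: arr=0 -> substrate=0 bound=2 product=3
t=5: arr=1 -> substrate=0 bound=3 product=3
t=6: arr=3 -> substrate=3 bound=3 product=3
t=7: arr=0 -> substrate=3 bound=3 product=3
t=8: arr=1 -> substrate=2 bound=3 product=5
t=9: arr=0 -> substrate=1 bound=3 product=6
t=10: arr=0 -> substrate=1 bound=3 product=6
t=11: arr=0 -> substrate=1 bound=3 product=6
t=12: arr=0 -> substrate=0 bound=2 product=8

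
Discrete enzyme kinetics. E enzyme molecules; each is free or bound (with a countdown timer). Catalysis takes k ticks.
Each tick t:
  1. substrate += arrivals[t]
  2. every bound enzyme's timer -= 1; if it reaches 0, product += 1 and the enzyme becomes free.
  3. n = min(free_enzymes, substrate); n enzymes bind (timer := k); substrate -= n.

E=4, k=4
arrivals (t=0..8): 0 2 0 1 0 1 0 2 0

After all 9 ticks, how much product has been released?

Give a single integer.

Answer: 3

Derivation:
t=0: arr=0 -> substrate=0 bound=0 product=0
t=1: arr=2 -> substrate=0 bound=2 product=0
t=2: arr=0 -> substrate=0 bound=2 product=0
t=3: arr=1 -> substrate=0 bound=3 product=0
t=4: arr=0 -> substrate=0 bound=3 product=0
t=5: arr=1 -> substrate=0 bound=2 product=2
t=6: arr=0 -> substrate=0 bound=2 product=2
t=7: arr=2 -> substrate=0 bound=3 product=3
t=8: arr=0 -> substrate=0 bound=3 product=3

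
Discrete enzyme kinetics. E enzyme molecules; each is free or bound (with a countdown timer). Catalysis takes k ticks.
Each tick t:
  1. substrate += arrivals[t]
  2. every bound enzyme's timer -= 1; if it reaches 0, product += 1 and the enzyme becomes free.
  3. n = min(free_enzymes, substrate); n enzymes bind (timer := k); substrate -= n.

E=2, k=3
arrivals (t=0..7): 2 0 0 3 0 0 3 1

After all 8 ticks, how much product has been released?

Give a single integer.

t=0: arr=2 -> substrate=0 bound=2 product=0
t=1: arr=0 -> substrate=0 bound=2 product=0
t=2: arr=0 -> substrate=0 bound=2 product=0
t=3: arr=3 -> substrate=1 bound=2 product=2
t=4: arr=0 -> substrate=1 bound=2 product=2
t=5: arr=0 -> substrate=1 bound=2 product=2
t=6: arr=3 -> substrate=2 bound=2 product=4
t=7: arr=1 -> substrate=3 bound=2 product=4

Answer: 4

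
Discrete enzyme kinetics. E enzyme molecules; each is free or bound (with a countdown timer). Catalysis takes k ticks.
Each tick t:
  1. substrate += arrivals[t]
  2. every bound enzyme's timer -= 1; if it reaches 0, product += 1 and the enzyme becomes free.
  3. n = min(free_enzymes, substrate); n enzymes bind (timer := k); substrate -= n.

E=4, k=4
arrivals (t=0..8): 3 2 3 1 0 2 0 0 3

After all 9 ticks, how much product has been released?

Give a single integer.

t=0: arr=3 -> substrate=0 bound=3 product=0
t=1: arr=2 -> substrate=1 bound=4 product=0
t=2: arr=3 -> substrate=4 bound=4 product=0
t=3: arr=1 -> substrate=5 bound=4 product=0
t=4: arr=0 -> substrate=2 bound=4 product=3
t=5: arr=2 -> substrate=3 bound=4 product=4
t=6: arr=0 -> substrate=3 bound=4 product=4
t=7: arr=0 -> substrate=3 bound=4 product=4
t=8: arr=3 -> substrate=3 bound=4 product=7

Answer: 7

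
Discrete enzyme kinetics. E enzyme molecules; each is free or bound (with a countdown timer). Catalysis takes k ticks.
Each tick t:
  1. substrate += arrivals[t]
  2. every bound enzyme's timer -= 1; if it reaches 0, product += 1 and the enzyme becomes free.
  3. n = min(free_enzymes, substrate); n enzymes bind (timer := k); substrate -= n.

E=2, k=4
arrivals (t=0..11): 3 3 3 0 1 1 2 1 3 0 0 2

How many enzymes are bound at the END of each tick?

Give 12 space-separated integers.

Answer: 2 2 2 2 2 2 2 2 2 2 2 2

Derivation:
t=0: arr=3 -> substrate=1 bound=2 product=0
t=1: arr=3 -> substrate=4 bound=2 product=0
t=2: arr=3 -> substrate=7 bound=2 product=0
t=3: arr=0 -> substrate=7 bound=2 product=0
t=4: arr=1 -> substrate=6 bound=2 product=2
t=5: arr=1 -> substrate=7 bound=2 product=2
t=6: arr=2 -> substrate=9 bound=2 product=2
t=7: arr=1 -> substrate=10 bound=2 product=2
t=8: arr=3 -> substrate=11 bound=2 product=4
t=9: arr=0 -> substrate=11 bound=2 product=4
t=10: arr=0 -> substrate=11 bound=2 product=4
t=11: arr=2 -> substrate=13 bound=2 product=4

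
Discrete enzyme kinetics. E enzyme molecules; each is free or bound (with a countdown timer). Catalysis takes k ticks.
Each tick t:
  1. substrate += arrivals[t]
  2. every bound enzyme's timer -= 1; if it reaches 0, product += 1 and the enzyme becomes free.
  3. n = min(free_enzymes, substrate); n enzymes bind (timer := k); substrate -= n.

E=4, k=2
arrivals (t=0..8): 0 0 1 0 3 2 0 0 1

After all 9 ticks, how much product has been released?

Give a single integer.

t=0: arr=0 -> substrate=0 bound=0 product=0
t=1: arr=0 -> substrate=0 bound=0 product=0
t=2: arr=1 -> substrate=0 bound=1 product=0
t=3: arr=0 -> substrate=0 bound=1 product=0
t=4: arr=3 -> substrate=0 bound=3 product=1
t=5: arr=2 -> substrate=1 bound=4 product=1
t=6: arr=0 -> substrate=0 bound=2 product=4
t=7: arr=0 -> substrate=0 bound=1 product=5
t=8: arr=1 -> substrate=0 bound=1 product=6

Answer: 6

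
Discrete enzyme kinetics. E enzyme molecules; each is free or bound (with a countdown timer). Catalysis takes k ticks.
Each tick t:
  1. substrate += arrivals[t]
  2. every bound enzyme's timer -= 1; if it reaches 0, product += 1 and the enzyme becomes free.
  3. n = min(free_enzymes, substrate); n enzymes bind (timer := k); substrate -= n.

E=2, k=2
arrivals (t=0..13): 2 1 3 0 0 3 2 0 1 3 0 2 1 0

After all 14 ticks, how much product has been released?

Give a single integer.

t=0: arr=2 -> substrate=0 bound=2 product=0
t=1: arr=1 -> substrate=1 bound=2 product=0
t=2: arr=3 -> substrate=2 bound=2 product=2
t=3: arr=0 -> substrate=2 bound=2 product=2
t=4: arr=0 -> substrate=0 bound=2 product=4
t=5: arr=3 -> substrate=3 bound=2 product=4
t=6: arr=2 -> substrate=3 bound=2 product=6
t=7: arr=0 -> substrate=3 bound=2 product=6
t=8: arr=1 -> substrate=2 bound=2 product=8
t=9: arr=3 -> substrate=5 bound=2 product=8
t=10: arr=0 -> substrate=3 bound=2 product=10
t=11: arr=2 -> substrate=5 bound=2 product=10
t=12: arr=1 -> substrate=4 bound=2 product=12
t=13: arr=0 -> substrate=4 bound=2 product=12

Answer: 12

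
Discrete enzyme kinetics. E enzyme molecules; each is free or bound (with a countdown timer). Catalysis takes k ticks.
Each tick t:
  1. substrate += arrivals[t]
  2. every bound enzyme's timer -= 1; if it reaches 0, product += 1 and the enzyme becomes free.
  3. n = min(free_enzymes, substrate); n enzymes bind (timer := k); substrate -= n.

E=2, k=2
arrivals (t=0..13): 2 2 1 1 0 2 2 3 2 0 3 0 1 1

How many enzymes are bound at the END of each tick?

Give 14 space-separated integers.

t=0: arr=2 -> substrate=0 bound=2 product=0
t=1: arr=2 -> substrate=2 bound=2 product=0
t=2: arr=1 -> substrate=1 bound=2 product=2
t=3: arr=1 -> substrate=2 bound=2 product=2
t=4: arr=0 -> substrate=0 bound=2 product=4
t=5: arr=2 -> substrate=2 bound=2 product=4
t=6: arr=2 -> substrate=2 bound=2 product=6
t=7: arr=3 -> substrate=5 bound=2 product=6
t=8: arr=2 -> substrate=5 bound=2 product=8
t=9: arr=0 -> substrate=5 bound=2 product=8
t=10: arr=3 -> substrate=6 bound=2 product=10
t=11: arr=0 -> substrate=6 bound=2 product=10
t=12: arr=1 -> substrate=5 bound=2 product=12
t=13: arr=1 -> substrate=6 bound=2 product=12

Answer: 2 2 2 2 2 2 2 2 2 2 2 2 2 2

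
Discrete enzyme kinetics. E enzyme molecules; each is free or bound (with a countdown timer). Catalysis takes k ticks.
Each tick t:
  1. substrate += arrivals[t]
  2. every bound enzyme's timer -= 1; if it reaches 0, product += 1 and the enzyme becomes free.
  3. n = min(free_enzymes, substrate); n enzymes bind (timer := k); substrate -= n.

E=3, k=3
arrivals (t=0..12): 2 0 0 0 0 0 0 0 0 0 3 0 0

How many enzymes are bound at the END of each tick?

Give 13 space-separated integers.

Answer: 2 2 2 0 0 0 0 0 0 0 3 3 3

Derivation:
t=0: arr=2 -> substrate=0 bound=2 product=0
t=1: arr=0 -> substrate=0 bound=2 product=0
t=2: arr=0 -> substrate=0 bound=2 product=0
t=3: arr=0 -> substrate=0 bound=0 product=2
t=4: arr=0 -> substrate=0 bound=0 product=2
t=5: arr=0 -> substrate=0 bound=0 product=2
t=6: arr=0 -> substrate=0 bound=0 product=2
t=7: arr=0 -> substrate=0 bound=0 product=2
t=8: arr=0 -> substrate=0 bound=0 product=2
t=9: arr=0 -> substrate=0 bound=0 product=2
t=10: arr=3 -> substrate=0 bound=3 product=2
t=11: arr=0 -> substrate=0 bound=3 product=2
t=12: arr=0 -> substrate=0 bound=3 product=2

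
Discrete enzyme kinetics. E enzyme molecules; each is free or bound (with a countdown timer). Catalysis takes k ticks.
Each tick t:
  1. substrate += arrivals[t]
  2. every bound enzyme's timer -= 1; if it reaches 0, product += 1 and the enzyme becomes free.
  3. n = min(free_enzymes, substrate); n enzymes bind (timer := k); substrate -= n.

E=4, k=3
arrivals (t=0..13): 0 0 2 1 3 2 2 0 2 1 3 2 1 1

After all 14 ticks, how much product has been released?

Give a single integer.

Answer: 12

Derivation:
t=0: arr=0 -> substrate=0 bound=0 product=0
t=1: arr=0 -> substrate=0 bound=0 product=0
t=2: arr=2 -> substrate=0 bound=2 product=0
t=3: arr=1 -> substrate=0 bound=3 product=0
t=4: arr=3 -> substrate=2 bound=4 product=0
t=5: arr=2 -> substrate=2 bound=4 product=2
t=6: arr=2 -> substrate=3 bound=4 product=3
t=7: arr=0 -> substrate=2 bound=4 product=4
t=8: arr=2 -> substrate=2 bound=4 product=6
t=9: arr=1 -> substrate=2 bound=4 product=7
t=10: arr=3 -> substrate=4 bound=4 product=8
t=11: arr=2 -> substrate=4 bound=4 product=10
t=12: arr=1 -> substrate=4 bound=4 product=11
t=13: arr=1 -> substrate=4 bound=4 product=12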